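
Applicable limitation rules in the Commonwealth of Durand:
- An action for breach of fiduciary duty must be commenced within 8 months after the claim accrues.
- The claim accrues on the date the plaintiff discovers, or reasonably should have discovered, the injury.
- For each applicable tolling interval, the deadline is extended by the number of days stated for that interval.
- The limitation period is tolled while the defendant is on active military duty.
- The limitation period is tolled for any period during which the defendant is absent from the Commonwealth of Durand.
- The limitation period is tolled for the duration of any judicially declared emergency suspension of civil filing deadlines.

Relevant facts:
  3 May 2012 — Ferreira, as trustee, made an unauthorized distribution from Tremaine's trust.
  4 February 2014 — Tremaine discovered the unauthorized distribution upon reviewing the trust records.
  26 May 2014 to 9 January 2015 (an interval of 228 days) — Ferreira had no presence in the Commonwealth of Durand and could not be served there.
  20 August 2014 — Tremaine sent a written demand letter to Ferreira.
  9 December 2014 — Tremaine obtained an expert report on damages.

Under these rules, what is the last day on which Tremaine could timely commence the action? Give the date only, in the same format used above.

The claim did not accrue until Tremaine discovered the injury on 4 February 2014; the 3 May 2012 act date does not start the clock under the stated rule.
Adding the 8 months base period to 4 February 2014 gives a deadline of 4 October 2014, before any tolling.
The defendant's absence from the jurisdiction from 26 May 2014 to 9 January 2015 tolled the period for 228 days, extending the deadline to 20 May 2015.
The other events in the timeline have no effect on the limitation period under the stated rules.

20 May 2015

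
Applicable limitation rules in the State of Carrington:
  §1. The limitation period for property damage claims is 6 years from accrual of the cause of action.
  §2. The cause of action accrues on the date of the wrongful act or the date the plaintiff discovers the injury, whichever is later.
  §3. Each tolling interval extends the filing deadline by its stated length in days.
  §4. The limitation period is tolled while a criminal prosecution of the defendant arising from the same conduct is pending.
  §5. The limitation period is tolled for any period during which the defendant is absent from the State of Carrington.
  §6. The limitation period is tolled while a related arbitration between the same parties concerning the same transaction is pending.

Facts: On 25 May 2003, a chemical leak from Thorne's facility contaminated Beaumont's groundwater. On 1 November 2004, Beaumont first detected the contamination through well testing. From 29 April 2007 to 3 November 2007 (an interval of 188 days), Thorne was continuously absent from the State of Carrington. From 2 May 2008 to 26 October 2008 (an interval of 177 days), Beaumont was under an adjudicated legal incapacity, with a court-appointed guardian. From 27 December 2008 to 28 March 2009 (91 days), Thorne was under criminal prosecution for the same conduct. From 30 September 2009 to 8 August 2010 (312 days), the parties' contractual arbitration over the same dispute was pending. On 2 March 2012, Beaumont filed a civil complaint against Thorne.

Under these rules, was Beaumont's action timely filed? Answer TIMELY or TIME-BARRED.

The claim accrued on 1 November 2004 — the later of the 25 May 2003 act and the 1 November 2004 discovery.
Adding the 6 years base period to 1 November 2004 gives a deadline of 1 November 2010, before any tolling.
The defendant's absence from the jurisdiction from 29 April 2007 to 3 November 2007 tolled the period for 188 days, extending the deadline to 8 May 2011.
Because the pending criminal prosecution ran from 27 December 2008 to 28 March 2009, the deadline is extended by 91 days to 7 August 2011.
Because the pending related arbitration ran from 30 September 2009 to 8 August 2010, the deadline is extended by 312 days to 14 June 2012.
No stated provision tolls the period for the plaintiff's incapacity, so the interval from 2 May 2008 to 26 October 2008 has no effect on the deadline.
Beaumont filed on 2 March 2012, before the 14 June 2012 deadline, so the action is timely.

TIMELY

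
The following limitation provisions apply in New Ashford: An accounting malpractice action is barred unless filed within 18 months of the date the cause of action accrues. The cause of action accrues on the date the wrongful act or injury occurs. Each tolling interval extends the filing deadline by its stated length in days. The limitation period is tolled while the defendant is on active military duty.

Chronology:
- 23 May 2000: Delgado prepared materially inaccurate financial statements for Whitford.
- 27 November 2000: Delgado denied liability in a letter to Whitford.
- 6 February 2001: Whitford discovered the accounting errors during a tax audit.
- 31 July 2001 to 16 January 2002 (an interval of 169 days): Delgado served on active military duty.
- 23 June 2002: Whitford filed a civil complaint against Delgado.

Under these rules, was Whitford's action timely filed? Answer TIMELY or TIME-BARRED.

The claim accrued on 23 May 2000, when the wrongful act occurred; under the stated occurrence rule the 6 February 2001 discovery does not delay accrual.
Adding the 18 months base period to 23 May 2000 gives a deadline of 23 November 2001, before any tolling.
The period was tolled for 169 days by the defendant's active military service (31 July 2001 to 16 January 2002), pushing the deadline to 11 May 2002.
The other events in the timeline have no effect on the limitation period under the stated rules.
Whitford filed on 23 June 2002, after the 11 May 2002 deadline, so the action is time-barred.

TIME-BARRED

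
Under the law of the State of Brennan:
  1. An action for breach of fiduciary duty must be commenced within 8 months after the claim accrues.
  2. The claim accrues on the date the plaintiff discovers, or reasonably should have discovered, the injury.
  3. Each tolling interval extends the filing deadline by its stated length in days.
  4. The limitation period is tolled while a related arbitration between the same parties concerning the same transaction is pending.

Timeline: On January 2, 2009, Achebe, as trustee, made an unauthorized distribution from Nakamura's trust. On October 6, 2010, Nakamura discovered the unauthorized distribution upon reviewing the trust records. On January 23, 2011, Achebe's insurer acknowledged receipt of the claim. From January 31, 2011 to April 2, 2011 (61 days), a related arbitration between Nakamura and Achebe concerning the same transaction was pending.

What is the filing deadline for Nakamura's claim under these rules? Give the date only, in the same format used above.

August 6, 2011

Accrual is tied to discovery, so the period began on October 6, 2010 rather than on January 2, 2009 when the act occurred.
Adding the 8 months base period to October 6, 2010 gives a deadline of June 6, 2011, before any tolling.
The period was tolled for 61 days by the pending related arbitration (January 31, 2011 to April 2, 2011), pushing the deadline to August 6, 2011.
Nothing else in the chronology tolls or restarts the period.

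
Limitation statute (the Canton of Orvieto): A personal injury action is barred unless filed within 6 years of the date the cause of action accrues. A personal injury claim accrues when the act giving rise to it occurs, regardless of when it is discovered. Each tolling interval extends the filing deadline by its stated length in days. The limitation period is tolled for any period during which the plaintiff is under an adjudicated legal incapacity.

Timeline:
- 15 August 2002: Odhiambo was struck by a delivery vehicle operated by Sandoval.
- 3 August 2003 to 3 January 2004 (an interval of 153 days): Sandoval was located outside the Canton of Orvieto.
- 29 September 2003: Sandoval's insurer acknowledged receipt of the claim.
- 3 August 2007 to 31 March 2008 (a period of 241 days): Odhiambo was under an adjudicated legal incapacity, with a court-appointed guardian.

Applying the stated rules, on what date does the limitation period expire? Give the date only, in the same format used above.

13 April 2009

The limitation period began to run on 15 August 2002.
6 years from 15 August 2002 is 15 August 2008.
The period was tolled for 241 days by the plaintiff's legal incapacity (3 August 2007 to 31 March 2008), pushing the deadline to 13 April 2009.
Although the defendant's absence ran from 3 August 2003 to 3 January 2004, the stated rules do not make that a tolling event, so it is disregarded.
Nothing else in the chronology tolls or restarts the period.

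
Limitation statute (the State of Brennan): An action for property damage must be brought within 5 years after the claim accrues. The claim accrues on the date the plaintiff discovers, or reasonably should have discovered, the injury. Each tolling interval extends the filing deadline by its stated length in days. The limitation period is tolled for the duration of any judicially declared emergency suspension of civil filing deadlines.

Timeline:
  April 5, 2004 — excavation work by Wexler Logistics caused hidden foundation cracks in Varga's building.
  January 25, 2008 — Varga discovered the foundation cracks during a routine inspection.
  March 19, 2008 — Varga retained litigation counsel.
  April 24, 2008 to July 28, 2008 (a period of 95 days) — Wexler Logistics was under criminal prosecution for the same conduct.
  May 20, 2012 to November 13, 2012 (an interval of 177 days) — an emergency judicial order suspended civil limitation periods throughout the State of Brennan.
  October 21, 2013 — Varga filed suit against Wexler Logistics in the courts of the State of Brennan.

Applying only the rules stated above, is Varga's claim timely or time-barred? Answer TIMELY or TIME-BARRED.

Under the discovery rule, the claim accrued on January 25, 2008, when Varga discovered the injury — not on the April 5, 2004 date of the underlying act.
The untolled deadline — 5 years after January 25, 2008 — is January 25, 2013.
The period was tolled for 177 days by the emergency suspension of filing deadlines (May 20, 2012 to November 13, 2012), pushing the deadline to July 21, 2013.
Although a criminal prosecution ran from April 24, 2008 to July 28, 2008, the stated rules do not make that a tolling event, so it is disregarded.
Nothing else in the chronology tolls or restarts the period.
The October 21, 2013 filing falls after the July 21, 2013 deadline; the claim is time-barred.

TIME-BARRED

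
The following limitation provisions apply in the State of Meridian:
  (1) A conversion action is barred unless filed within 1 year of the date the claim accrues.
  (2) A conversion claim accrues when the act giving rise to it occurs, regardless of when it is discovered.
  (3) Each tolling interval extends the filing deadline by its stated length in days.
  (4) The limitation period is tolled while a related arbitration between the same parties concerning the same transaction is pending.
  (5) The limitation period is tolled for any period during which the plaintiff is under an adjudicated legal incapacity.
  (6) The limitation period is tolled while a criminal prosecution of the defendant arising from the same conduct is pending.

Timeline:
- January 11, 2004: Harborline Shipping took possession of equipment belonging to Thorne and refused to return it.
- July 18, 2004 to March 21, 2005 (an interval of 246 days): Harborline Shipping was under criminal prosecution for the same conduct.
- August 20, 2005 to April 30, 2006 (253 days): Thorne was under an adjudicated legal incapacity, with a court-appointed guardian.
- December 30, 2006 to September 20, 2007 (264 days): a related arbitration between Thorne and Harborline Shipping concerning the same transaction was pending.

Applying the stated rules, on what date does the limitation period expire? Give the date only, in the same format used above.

May 25, 2006

The claim accrued on January 11, 2004, the date of the act.
1 year from January 11, 2004 is January 11, 2005.
The pending criminal prosecution from July 18, 2004 to March 21, 2005 tolled the period for 246 days, extending the deadline to September 14, 2005.
The plaintiff's legal incapacity from August 20, 2005 to April 30, 2006 tolled the period for 253 days, extending the deadline to May 25, 2006.
The pending related arbitration starting December 30, 2006 came too late — the period had run on May 25, 2006 — and so does not extend the deadline.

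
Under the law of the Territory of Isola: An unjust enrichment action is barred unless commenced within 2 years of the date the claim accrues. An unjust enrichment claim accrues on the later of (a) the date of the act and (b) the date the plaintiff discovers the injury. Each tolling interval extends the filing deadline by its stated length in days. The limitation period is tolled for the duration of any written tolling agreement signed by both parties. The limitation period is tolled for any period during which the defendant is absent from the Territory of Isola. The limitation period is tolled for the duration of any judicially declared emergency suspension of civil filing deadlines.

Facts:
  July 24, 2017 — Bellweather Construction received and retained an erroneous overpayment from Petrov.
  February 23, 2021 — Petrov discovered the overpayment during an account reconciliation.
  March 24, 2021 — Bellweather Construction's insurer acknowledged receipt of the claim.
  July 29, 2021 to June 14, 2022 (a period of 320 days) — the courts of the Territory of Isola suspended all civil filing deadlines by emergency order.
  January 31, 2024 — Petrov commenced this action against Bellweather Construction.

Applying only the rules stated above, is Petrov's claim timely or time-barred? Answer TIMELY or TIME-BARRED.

Taking the later of the act (July 24, 2017) and discovery (February 23, 2021), the claim accrued on February 23, 2021.
Adding the 2 years base period to February 23, 2021 gives a deadline of February 23, 2023, before any tolling.
The period was tolled for 320 days by the emergency suspension of filing deadlines (July 29, 2021 to June 14, 2022), pushing the deadline to January 9, 2024.
The other events in the timeline have no effect on the limitation period under the stated rules.
The January 31, 2024 filing falls after the January 9, 2024 deadline; the claim is time-barred.

TIME-BARRED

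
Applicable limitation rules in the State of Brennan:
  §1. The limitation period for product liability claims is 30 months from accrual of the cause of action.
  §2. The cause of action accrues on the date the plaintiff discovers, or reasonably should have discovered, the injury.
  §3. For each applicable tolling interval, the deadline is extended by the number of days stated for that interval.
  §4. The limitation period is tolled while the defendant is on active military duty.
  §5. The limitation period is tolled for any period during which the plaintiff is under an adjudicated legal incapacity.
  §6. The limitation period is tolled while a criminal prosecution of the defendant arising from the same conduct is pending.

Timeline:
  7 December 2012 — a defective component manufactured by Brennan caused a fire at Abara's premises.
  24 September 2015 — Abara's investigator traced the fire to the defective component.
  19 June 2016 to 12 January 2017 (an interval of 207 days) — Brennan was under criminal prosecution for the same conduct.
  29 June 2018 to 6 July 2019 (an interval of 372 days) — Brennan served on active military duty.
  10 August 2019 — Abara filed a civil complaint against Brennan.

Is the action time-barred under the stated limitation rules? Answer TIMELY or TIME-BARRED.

TIMELY

Accrual is tied to discovery, so the period began on 24 September 2015 rather than on 7 December 2012 when the act occurred.
Adding the 30 months base period to 24 September 2015 gives a deadline of 24 March 2018, before any tolling.
The pending criminal prosecution from 19 June 2016 to 12 January 2017 tolled the period for 207 days, extending the deadline to 17 October 2018.
The period was tolled for 372 days by the defendant's active military service (29 June 2018 to 6 July 2019), pushing the deadline to 24 October 2019.
Abara filed on 10 August 2019, before the 24 October 2019 deadline, so the action is timely.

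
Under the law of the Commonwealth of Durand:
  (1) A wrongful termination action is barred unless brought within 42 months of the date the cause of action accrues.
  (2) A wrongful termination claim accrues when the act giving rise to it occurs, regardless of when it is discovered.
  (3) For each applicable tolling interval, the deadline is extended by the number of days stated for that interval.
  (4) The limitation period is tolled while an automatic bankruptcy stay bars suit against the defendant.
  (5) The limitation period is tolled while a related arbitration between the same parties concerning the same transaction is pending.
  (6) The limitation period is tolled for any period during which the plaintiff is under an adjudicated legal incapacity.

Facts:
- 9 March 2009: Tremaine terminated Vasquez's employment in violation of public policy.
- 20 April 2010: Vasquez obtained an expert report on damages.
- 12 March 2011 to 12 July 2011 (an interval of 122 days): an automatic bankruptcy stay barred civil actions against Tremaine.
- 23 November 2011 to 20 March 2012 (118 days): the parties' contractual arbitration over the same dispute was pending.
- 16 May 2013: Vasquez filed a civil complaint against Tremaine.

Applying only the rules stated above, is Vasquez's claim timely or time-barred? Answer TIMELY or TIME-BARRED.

The cause of action accrued on 9 March 2009, the date of the act.
Adding the 42 months base period to 9 March 2009 gives a deadline of 9 September 2012, before any tolling.
The automatic bankruptcy stay from 12 March 2011 to 12 July 2011 tolled the period for 122 days, extending the deadline to 9 January 2013.
The pending related arbitration from 23 November 2011 to 20 March 2012 tolled the period for 118 days, extending the deadline to 7 May 2013.
None of the other events listed affects the running of the period under the stated rules.
The 16 May 2013 filing falls after the 7 May 2013 deadline; the claim is time-barred.

TIME-BARRED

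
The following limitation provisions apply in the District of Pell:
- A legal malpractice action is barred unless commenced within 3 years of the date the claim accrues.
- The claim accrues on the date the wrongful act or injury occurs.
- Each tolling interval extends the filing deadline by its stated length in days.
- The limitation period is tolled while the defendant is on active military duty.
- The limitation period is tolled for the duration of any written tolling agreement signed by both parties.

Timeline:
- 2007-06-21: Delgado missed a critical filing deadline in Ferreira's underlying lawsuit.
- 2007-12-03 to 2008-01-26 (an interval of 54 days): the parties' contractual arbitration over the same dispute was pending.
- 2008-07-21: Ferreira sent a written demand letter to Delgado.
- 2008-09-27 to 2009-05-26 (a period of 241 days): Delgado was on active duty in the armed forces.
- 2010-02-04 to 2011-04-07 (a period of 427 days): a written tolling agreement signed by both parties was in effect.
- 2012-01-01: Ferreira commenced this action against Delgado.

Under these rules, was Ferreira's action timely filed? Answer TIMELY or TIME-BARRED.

The claim accrued on 2007-06-21, when the wrongful act occurred.
The untolled deadline — 3 years after 2007-06-21 — is 2010-06-21.
Because the defendant's active military service ran from 2008-09-27 to 2009-05-26, the deadline is extended by 241 days to 2011-02-17.
Because the written tolling agreement ran from 2010-02-04 to 2011-04-07, the deadline is extended by 427 days to 2012-04-19.
Although a pending arbitration ran from 2007-12-03 to 2008-01-26, the stated rules do not make that a tolling event, so it is disregarded.
None of the other events listed affects the running of the period under the stated rules.
The 2012-01-01 filing precedes the 2012-04-19 deadline; the claim is timely.

TIMELY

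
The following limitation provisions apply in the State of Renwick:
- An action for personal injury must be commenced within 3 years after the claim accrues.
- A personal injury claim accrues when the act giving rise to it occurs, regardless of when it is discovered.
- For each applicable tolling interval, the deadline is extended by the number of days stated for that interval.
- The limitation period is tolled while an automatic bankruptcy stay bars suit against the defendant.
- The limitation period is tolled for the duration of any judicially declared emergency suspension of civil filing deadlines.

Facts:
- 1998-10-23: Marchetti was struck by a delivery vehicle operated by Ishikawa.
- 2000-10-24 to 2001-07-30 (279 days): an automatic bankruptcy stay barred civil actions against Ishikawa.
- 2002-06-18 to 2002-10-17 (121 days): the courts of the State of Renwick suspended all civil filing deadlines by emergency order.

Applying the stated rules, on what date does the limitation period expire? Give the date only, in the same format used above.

The claim accrued on 1998-10-23, when the wrongful act occurred.
The untolled deadline — 3 years after 1998-10-23 — is 2001-10-23.
The automatic bankruptcy stay from 2000-10-24 to 2001-07-30 tolled the period for 279 days, extending the deadline to 2002-07-29.
Because the emergency suspension of filing deadlines ran from 2002-06-18 to 2002-10-17, the deadline is extended by 121 days to 2002-11-27.

2002-11-27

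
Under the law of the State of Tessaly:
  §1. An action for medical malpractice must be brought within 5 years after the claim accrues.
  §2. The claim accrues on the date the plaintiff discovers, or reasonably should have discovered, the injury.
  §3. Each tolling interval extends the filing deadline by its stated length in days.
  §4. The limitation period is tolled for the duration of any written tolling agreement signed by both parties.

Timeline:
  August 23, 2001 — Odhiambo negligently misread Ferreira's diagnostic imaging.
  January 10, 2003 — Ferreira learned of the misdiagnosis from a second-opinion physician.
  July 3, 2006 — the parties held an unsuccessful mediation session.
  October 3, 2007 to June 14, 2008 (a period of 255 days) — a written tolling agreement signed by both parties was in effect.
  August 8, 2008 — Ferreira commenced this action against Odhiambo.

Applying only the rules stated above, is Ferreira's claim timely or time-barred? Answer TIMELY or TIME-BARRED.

TIMELY

Accrual is tied to discovery, so the period began on January 10, 2003 rather than on August 23, 2001 when the act occurred.
5 years from January 10, 2003 is January 10, 2008.
The written tolling agreement from October 3, 2007 to June 14, 2008 tolled the period for 255 days, extending the deadline to September 21, 2008.
None of the other events listed affects the running of the period under the stated rules.
The August 8, 2008 filing precedes the September 21, 2008 deadline; the claim is timely.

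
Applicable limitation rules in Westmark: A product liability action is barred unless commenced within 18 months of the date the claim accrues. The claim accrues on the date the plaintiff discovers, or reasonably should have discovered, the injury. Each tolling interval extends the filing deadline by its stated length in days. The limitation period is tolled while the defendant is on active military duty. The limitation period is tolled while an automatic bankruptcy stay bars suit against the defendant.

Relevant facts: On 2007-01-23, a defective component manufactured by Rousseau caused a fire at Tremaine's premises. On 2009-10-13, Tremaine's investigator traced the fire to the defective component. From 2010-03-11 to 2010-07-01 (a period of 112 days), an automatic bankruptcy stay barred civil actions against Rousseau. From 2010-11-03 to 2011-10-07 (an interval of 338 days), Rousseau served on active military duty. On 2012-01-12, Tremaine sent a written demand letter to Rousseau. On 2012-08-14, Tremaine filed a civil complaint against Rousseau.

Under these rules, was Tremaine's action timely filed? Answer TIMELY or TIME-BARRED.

The claim did not accrue until Tremaine discovered the injury on 2009-10-13; the 2007-01-23 act date does not start the clock under the stated rule.
18 months from 2009-10-13 is 2011-04-13.
Because the automatic bankruptcy stay ran from 2010-03-11 to 2010-07-01, the deadline is extended by 112 days to 2011-08-03.
Because the defendant's active military service ran from 2010-11-03 to 2011-10-07, the deadline is extended by 338 days to 2012-07-06.
Nothing else in the chronology tolls or restarts the period.
Tremaine filed on 2012-08-14, after the 2012-07-06 deadline, so the action is time-barred.

TIME-BARRED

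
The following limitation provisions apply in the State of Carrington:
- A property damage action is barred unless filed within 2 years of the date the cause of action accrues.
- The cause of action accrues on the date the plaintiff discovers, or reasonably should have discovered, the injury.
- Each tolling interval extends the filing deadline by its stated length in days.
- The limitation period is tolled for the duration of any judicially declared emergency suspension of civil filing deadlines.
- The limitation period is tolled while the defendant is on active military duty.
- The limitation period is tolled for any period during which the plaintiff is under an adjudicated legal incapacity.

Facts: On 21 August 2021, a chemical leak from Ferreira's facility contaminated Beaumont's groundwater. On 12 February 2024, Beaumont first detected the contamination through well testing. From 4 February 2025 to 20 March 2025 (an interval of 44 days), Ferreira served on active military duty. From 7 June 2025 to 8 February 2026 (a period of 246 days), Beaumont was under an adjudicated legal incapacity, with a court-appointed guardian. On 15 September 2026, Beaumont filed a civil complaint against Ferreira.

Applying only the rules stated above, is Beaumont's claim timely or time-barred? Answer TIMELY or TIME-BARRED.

Accrual is tied to discovery, so the period began on 12 February 2024 rather than on 21 August 2021 when the act occurred.
2 years from 12 February 2024 is 12 February 2026.
Because the defendant's active military service ran from 4 February 2025 to 20 March 2025, the deadline is extended by 44 days to 28 March 2026.
The period was tolled for 246 days by the plaintiff's legal incapacity (7 June 2025 to 8 February 2026), pushing the deadline to 29 November 2026.
Filing on 15 September 2026 beat the 29 November 2026 deadline — the action is timely.

TIMELY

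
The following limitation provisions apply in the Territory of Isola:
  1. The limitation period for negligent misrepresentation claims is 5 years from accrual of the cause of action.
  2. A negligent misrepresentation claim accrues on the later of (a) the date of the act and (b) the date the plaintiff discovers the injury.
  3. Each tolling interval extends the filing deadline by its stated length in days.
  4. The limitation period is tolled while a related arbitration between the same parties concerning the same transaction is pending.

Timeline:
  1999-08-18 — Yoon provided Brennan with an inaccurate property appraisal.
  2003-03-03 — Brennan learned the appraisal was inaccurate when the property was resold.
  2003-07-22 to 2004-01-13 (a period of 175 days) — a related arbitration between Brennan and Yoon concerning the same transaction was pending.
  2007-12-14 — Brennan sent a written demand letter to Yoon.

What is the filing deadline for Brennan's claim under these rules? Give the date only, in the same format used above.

Taking the later of the act (1999-08-18) and discovery (2003-03-03), the claim accrued on 2003-03-03.
5 years from 2003-03-03 is 2008-03-03.
The period was tolled for 175 days by the pending related arbitration (2003-07-22 to 2004-01-13), pushing the deadline to 2008-08-25.
None of the other events listed affects the running of the period under the stated rules.

2008-08-25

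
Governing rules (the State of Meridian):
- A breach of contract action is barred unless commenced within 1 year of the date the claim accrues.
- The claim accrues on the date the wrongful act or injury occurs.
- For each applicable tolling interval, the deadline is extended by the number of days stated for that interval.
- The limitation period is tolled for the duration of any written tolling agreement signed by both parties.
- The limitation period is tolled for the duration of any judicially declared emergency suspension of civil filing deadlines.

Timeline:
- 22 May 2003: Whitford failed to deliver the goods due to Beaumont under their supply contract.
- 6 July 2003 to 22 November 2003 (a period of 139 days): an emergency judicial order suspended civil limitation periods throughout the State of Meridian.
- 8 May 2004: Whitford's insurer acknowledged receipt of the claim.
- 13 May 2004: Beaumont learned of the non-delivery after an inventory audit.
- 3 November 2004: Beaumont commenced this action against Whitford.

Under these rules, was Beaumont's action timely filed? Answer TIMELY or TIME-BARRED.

TIME-BARRED

Because the rule ties accrual to occurrence, the claim accrued on 22 May 2003, not on the 13 May 2004 discovery date.
The untolled deadline — 1 year after 22 May 2003 — is 22 May 2004.
The emergency suspension of filing deadlines from 6 July 2003 to 22 November 2003 tolled the period for 139 days, extending the deadline to 8 October 2004.
None of the other events listed affects the running of the period under the stated rules.
Beaumont filed on 3 November 2004, after the 8 October 2004 deadline, so the action is time-barred.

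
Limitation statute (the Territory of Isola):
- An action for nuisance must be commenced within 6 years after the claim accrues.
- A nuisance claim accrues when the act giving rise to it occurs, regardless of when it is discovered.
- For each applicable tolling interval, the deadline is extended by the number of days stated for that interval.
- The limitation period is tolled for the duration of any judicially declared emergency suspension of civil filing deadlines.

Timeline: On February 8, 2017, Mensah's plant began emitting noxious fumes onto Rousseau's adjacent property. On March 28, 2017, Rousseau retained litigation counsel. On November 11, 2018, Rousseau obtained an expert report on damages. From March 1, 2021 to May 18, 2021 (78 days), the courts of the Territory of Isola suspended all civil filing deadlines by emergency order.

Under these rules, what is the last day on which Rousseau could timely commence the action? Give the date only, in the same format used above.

The claim accrued on February 8, 2017, the date of the act.
Adding the 6 years base period to February 8, 2017 gives a deadline of February 8, 2023, before any tolling.
The emergency suspension of filing deadlines from March 1, 2021 to May 18, 2021 tolled the period for 78 days, extending the deadline to April 27, 2023.
The other events in the timeline have no effect on the limitation period under the stated rules.

April 27, 2023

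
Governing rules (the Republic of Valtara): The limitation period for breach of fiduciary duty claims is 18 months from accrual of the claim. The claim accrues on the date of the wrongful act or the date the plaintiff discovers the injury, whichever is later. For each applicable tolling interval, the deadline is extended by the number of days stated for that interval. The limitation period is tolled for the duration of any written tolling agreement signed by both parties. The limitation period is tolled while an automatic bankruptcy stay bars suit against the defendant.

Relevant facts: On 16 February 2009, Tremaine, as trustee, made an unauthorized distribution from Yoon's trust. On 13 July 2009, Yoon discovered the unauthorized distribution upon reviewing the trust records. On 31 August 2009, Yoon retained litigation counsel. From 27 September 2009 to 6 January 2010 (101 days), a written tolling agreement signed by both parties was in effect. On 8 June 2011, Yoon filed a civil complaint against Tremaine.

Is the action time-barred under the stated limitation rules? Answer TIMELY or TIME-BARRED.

TIME-BARRED

The claim accrued on 13 July 2009 — the later of the 16 February 2009 act and the 13 July 2009 discovery.
The untolled deadline — 18 months after 13 July 2009 — is 13 January 2011.
The period was tolled for 101 days by the written tolling agreement (27 September 2009 to 6 January 2010), pushing the deadline to 24 April 2011.
The other events in the timeline have no effect on the limitation period under the stated rules.
Filing on 8 June 2011 missed the 24 April 2011 deadline — the action is time-barred.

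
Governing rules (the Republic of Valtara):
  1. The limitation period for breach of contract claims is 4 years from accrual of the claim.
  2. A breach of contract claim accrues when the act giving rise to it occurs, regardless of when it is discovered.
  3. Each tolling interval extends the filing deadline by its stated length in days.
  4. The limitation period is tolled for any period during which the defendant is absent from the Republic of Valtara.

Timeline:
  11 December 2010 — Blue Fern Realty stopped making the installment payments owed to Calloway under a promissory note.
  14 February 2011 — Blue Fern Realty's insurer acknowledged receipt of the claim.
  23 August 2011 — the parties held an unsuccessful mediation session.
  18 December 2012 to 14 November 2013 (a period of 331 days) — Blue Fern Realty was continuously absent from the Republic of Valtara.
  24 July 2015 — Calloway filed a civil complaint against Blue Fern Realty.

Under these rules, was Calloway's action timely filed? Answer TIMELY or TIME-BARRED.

TIMELY

The claim accrued on 11 December 2010, when the wrongful act occurred.
The untolled deadline — 4 years after 11 December 2010 — is 11 December 2014.
Because the defendant's absence from the jurisdiction ran from 18 December 2012 to 14 November 2013, the deadline is extended by 331 days to 7 November 2015.
The other events in the timeline have no effect on the limitation period under the stated rules.
Filing on 24 July 2015 beat the 7 November 2015 deadline — the action is timely.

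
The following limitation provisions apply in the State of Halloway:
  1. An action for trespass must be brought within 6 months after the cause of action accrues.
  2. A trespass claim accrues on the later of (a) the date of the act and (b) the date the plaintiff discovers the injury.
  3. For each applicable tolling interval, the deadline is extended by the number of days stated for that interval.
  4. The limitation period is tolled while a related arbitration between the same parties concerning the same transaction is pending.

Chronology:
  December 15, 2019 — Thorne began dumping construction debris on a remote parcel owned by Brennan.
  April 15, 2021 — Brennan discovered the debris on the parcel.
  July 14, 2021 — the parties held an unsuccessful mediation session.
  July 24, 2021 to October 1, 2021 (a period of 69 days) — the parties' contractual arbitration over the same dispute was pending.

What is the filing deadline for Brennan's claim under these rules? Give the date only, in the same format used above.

The claim accrued on April 15, 2021 — the later of the December 15, 2019 act and the April 15, 2021 discovery.
6 months from April 15, 2021 is October 15, 2021.
Because the pending related arbitration ran from July 24, 2021 to October 1, 2021, the deadline is extended by 69 days to December 23, 2021.
The other events in the timeline have no effect on the limitation period under the stated rules.

December 23, 2021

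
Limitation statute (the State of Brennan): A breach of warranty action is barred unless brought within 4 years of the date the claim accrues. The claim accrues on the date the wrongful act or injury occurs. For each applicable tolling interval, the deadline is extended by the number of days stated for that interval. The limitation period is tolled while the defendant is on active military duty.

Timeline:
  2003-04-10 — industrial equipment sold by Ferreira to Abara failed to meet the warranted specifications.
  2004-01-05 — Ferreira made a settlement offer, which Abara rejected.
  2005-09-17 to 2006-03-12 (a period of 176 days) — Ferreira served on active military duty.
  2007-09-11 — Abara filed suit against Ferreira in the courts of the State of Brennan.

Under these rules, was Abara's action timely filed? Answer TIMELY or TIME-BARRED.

The claim accrued on 2003-04-10, the date of the act.
Adding the 4 years base period to 2003-04-10 gives a deadline of 2007-04-10, before any tolling.
Because the defendant's active military service ran from 2005-09-17 to 2006-03-12, the deadline is extended by 176 days to 2007-10-03.
Nothing else in the chronology tolls or restarts the period.
Filing on 2007-09-11 beat the 2007-10-03 deadline — the action is timely.

TIMELY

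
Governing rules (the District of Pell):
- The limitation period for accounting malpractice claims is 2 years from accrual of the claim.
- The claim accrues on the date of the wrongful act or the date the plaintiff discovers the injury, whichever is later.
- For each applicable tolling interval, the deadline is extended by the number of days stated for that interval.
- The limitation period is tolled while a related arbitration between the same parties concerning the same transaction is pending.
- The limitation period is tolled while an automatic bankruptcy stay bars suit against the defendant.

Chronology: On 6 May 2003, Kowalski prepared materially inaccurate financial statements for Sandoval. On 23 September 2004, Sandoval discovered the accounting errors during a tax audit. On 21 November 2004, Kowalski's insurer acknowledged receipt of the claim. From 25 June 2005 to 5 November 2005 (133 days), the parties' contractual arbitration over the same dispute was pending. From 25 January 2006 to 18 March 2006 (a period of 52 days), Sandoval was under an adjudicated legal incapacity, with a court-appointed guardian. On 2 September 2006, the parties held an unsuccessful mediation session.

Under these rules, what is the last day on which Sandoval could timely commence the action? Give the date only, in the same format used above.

3 February 2007

Taking the later of the act (6 May 2003) and discovery (23 September 2004), the claim accrued on 23 September 2004.
Adding the 2 years base period to 23 September 2004 gives a deadline of 23 September 2006, before any tolling.
The pending related arbitration from 25 June 2005 to 5 November 2005 tolled the period for 133 days, extending the deadline to 3 February 2007.
The plaintiff's legal incapacity from 25 January 2006 to 18 March 2006 does not toll the period, because no stated rule makes the plaintiff's incapacity a tolling event.
Nothing else in the chronology tolls or restarts the period.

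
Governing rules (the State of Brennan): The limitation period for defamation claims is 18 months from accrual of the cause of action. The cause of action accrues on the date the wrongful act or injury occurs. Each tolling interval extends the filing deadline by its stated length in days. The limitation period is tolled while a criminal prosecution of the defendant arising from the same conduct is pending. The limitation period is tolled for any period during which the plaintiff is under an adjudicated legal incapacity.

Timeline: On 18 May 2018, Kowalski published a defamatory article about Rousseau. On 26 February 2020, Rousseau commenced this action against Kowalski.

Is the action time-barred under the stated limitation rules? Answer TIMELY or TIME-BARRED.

The claim accrued on 18 May 2018, when the wrongful act occurred.
18 months from 18 May 2018 is 18 November 2019.
The 26 February 2020 filing falls after the 18 November 2019 deadline; the claim is time-barred.

TIME-BARRED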